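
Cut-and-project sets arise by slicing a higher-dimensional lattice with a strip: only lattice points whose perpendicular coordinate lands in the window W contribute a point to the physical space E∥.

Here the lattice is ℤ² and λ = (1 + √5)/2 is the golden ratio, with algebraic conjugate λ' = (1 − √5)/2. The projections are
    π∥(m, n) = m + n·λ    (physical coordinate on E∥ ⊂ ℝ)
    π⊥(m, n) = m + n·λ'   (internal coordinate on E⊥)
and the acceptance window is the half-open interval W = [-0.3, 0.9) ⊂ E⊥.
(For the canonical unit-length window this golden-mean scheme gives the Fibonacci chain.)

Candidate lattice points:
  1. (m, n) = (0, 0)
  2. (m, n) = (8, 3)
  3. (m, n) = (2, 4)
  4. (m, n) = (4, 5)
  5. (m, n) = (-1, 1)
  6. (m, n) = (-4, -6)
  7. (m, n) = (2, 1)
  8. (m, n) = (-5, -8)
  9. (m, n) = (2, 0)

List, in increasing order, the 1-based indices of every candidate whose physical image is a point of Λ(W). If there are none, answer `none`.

1, 6, 8

Numerically λ ≈ 1.6180 and λ' = −1/λ ≈ -0.6180.
candidate 1: (m,n)=(0,0) → π∥ = 0+0·λ ≈ 0.0000, π⊥ = 0+0·λ' ≈ 0.0000 ∈ [-0.3, 0.9) ⇒ IN Λ
candidate 2: (m,n)=(8,3) → π∥ = 8+3·λ ≈ 12.8541, π⊥ = 8+3·λ' ≈ 6.1459 ∉ [-0.3, 0.9) ⇒ out
candidate 3: (m,n)=(2,4) → π∥ = 2+4·λ ≈ 8.4721, π⊥ = 2+4·λ' ≈ -0.4721 ∉ [-0.3, 0.9) ⇒ out
candidate 4: (m,n)=(4,5) → π∥ = 4+5·λ ≈ 12.0902, π⊥ = 4+5·λ' ≈ 0.9098 ∉ [-0.3, 0.9) ⇒ out
candidate 5: (m,n)=(-1,1) → π∥ = -1+1·λ ≈ 0.6180, π⊥ = -1+1·λ' ≈ -1.6180 ∉ [-0.3, 0.9) ⇒ out
candidate 6: (m,n)=(-4,-6) → π∥ = -4-6·λ ≈ -13.7082, π⊥ = -4-6·λ' ≈ -0.2918 ∈ [-0.3, 0.9) ⇒ IN Λ
candidate 7: (m,n)=(2,1) → π∥ = 2+1·λ ≈ 3.6180, π⊥ = 2+1·λ' ≈ 1.3820 ∉ [-0.3, 0.9) ⇒ out
candidate 8: (m,n)=(-5,-8) → π∥ = -5-8·λ ≈ -17.9443, π⊥ = -5-8·λ' ≈ -0.0557 ∈ [-0.3, 0.9) ⇒ IN Λ
candidate 9: (m,n)=(2,0) → π∥ = 2+0·λ ≈ 2.0000, π⊥ = 2+0·λ' ≈ 2.0000 ∉ [-0.3, 0.9) ⇒ out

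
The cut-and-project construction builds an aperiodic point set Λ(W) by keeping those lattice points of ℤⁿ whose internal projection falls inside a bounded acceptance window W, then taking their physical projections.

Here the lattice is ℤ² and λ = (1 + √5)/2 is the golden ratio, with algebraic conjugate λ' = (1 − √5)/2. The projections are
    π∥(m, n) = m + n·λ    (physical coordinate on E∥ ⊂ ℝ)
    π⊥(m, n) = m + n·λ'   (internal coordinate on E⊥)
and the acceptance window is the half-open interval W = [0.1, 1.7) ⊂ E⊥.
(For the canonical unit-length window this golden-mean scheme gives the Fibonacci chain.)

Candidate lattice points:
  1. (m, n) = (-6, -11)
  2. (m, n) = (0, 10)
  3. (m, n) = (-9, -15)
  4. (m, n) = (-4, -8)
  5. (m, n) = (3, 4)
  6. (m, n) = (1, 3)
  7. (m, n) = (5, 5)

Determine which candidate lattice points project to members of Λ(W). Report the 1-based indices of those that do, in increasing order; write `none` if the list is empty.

λ' = (1−√5)/2 ≈ -0.61803.
[1] lift (-6,-11): star map gives 0.79837; window check 0.1 ≤ 0.79837 < 1.7 is true → IN Λ
[2] lift (0,10): star map gives -6.18034; window check 0.1 ≤ -6.18034 < 1.7 is false → out
[3] lift (-9,-15): star map gives 0.27051; window check 0.1 ≤ 0.27051 < 1.7 is true → IN Λ
[4] lift (-4,-8): star map gives 0.94427; window check 0.1 ≤ 0.94427 < 1.7 is true → IN Λ
[5] lift (3,4): star map gives 0.52786; window check 0.1 ≤ 0.52786 < 1.7 is true → IN Λ
[6] lift (1,3): star map gives -0.85410; window check 0.1 ≤ -0.85410 < 1.7 is false → out
[7] lift (5,5): star map gives 1.90983; window check 0.1 ≤ 1.90983 < 1.7 is false → out

1, 3, 4, 5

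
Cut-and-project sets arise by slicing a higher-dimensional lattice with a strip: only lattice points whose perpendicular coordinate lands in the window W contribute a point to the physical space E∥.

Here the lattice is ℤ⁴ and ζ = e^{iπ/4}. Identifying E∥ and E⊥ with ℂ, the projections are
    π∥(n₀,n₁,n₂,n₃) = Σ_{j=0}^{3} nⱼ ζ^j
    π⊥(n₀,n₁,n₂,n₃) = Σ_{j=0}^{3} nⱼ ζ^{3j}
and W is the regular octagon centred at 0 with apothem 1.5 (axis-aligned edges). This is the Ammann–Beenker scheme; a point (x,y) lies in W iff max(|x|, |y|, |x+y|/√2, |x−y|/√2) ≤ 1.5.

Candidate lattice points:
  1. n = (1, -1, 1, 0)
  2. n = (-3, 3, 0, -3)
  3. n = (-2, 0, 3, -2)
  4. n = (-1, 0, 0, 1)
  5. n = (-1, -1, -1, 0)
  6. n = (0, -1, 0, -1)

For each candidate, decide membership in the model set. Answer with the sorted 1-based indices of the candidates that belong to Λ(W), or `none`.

4, 5, 6

Internal map: ζ^{3j} for j=0..3 gives (1,0), (−√2/2,√2/2), (0,−1), (√2/2,√2/2).
candidate 1: n = (1, -1, 1, 0) → π⊥ ≈ (+1.7071, -1.7071); max(|x|,|y|,|x±y|/√2) = 2.4142 > 1.5 ⇒ ∉ W
candidate 2: n = (-3, 3, 0, -3) → π⊥ ≈ (-7.2426, +0.0000); max(|x|,|y|,|x±y|/√2) = 7.2426 > 1.5 ⇒ ∉ W
candidate 3: n = (-2, 0, 3, -2) → π⊥ ≈ (-3.4142, -4.4142); max(|x|,|y|,|x±y|/√2) = 5.5355 > 1.5 ⇒ ∉ W
candidate 4: n = (-1, 0, 0, 1) → π⊥ ≈ (-0.2929, +0.7071); max(|x|,|y|,|x±y|/√2) = 0.7071 ≤ 1.5 ⇒ ∈ W
candidate 5: n = (-1, -1, -1, 0) → π⊥ ≈ (-0.2929, +0.2929); max(|x|,|y|,|x±y|/√2) = 0.4142 ≤ 1.5 ⇒ ∈ W
candidate 6: n = (0, -1, 0, -1) → π⊥ ≈ (+0.0000, -1.4142); max(|x|,|y|,|x±y|/√2) = 1.4142 ≤ 1.5 ⇒ ∈ W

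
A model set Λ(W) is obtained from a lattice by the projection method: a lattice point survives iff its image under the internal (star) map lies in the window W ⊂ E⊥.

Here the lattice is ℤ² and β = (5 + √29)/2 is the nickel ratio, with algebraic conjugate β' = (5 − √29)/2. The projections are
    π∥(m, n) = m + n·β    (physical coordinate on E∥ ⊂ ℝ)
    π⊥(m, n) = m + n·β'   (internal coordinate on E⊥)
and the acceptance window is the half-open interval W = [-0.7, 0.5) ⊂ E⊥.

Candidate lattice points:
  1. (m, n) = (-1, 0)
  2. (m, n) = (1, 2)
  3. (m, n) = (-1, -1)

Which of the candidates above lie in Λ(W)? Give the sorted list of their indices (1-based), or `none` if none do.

none

Compute β' = (5−√29)/2 = -0.19258, so π⊥(m,n) = m -0.19258·n.
[1] lift (-1,0): star map gives -1.00000; window check -0.7 ≤ -1.00000 < 0.5 is false → out
[2] lift (1,2): star map gives 0.61484; window check -0.7 ≤ 0.61484 < 0.5 is false → out
[3] lift (-1,-1): star map gives -0.80742; window check -0.7 ≤ -0.80742 < 0.5 is false → out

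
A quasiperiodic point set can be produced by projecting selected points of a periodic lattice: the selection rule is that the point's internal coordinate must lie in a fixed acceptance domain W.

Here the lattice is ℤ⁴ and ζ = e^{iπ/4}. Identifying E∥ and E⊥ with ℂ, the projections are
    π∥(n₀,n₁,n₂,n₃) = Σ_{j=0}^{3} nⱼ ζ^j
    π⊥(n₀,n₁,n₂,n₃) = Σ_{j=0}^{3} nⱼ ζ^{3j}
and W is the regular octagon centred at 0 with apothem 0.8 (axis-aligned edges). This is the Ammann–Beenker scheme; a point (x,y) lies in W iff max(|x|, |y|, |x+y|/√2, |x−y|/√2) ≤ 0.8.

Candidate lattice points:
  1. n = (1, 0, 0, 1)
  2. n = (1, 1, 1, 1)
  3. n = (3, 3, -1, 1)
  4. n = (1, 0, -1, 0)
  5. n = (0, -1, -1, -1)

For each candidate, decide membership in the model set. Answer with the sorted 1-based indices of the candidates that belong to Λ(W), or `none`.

5

With ζ = e^{iπ/4} the internal vectors are ζ^0,ζ^3,ζ^6,ζ^9.
#1 (1, 0, 0, 1): internal (1.707107, 0.707107); octagon support 1.707107 vs apothem 0.8 → ∉ W
#2 (1, 1, 1, 1): internal (1.000000, 0.414214); octagon support 1.000000 vs apothem 0.8 → ∉ W
#3 (3, 3, -1, 1): internal (1.585786, 3.828427); octagon support 3.828427 vs apothem 0.8 → ∉ W
#4 (1, 0, -1, 0): internal (1.000000, 1.000000); octagon support 1.414214 vs apothem 0.8 → ∉ W
#5 (0, -1, -1, -1): internal (0.000000, -0.414214); octagon support 0.414214 vs apothem 0.8 → ∈ W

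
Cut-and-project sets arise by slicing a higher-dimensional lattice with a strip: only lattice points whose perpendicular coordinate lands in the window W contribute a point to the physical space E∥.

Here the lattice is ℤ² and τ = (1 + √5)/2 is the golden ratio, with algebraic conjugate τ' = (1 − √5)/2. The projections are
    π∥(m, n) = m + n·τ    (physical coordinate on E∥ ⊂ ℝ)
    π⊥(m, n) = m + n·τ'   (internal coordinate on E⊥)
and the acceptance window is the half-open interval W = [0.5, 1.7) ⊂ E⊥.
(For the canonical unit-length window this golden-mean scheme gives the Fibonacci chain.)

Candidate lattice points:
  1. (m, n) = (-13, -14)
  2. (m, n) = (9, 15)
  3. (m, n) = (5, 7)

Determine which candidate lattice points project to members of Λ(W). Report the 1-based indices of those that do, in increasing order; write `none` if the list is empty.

3

τ' = (1−√5)/2 ≈ -0.6180.
[1] lift (-13,-14): star map gives -4.3475; window check 0.5 ≤ -4.3475 < 1.7 is false → out
[2] lift (9,15): star map gives -0.2705; window check 0.5 ≤ -0.2705 < 1.7 is false → out
[3] lift (5,7): star map gives 0.6738; window check 0.5 ≤ 0.6738 < 1.7 is true → IN Λ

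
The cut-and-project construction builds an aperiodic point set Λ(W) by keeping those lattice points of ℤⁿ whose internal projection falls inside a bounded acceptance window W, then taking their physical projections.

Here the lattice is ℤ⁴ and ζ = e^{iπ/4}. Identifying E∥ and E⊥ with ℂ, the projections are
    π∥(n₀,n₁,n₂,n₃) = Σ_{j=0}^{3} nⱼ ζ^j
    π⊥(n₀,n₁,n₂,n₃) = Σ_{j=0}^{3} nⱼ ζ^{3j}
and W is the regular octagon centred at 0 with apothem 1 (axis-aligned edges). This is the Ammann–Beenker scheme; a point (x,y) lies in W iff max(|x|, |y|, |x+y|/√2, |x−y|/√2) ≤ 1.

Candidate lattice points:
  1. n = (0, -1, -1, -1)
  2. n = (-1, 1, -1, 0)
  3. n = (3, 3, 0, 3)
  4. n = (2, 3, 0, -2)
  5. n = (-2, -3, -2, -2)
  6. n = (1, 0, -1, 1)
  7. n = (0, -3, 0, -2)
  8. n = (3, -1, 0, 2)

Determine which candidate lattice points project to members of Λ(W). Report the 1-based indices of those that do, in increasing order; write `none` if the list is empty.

With ζ = e^{iπ/4} the internal vectors are ζ^0,ζ^3,ζ^6,ζ^9.
#1 (0, -1, -1, -1): internal (0.0000, -0.4142); octagon support 0.4142 vs apothem 1 → ∈ W
#2 (-1, 1, -1, 0): internal (-1.7071, 1.7071); octagon support 2.4142 vs apothem 1 → ∉ W
#3 (3, 3, 0, 3): internal (3.0000, 4.2426); octagon support 5.1213 vs apothem 1 → ∉ W
#4 (2, 3, 0, -2): internal (-1.5355, 0.7071); octagon support 1.5858 vs apothem 1 → ∉ W
#5 (-2, -3, -2, -2): internal (-1.2929, -1.5355); octagon support 2.0000 vs apothem 1 → ∉ W
#6 (1, 0, -1, 1): internal (1.7071, 1.7071); octagon support 2.4142 vs apothem 1 → ∉ W
#7 (0, -3, 0, -2): internal (0.7071, -3.5355); octagon support 3.5355 vs apothem 1 → ∉ W
#8 (3, -1, 0, 2): internal (5.1213, 0.7071); octagon support 5.1213 vs apothem 1 → ∉ W

1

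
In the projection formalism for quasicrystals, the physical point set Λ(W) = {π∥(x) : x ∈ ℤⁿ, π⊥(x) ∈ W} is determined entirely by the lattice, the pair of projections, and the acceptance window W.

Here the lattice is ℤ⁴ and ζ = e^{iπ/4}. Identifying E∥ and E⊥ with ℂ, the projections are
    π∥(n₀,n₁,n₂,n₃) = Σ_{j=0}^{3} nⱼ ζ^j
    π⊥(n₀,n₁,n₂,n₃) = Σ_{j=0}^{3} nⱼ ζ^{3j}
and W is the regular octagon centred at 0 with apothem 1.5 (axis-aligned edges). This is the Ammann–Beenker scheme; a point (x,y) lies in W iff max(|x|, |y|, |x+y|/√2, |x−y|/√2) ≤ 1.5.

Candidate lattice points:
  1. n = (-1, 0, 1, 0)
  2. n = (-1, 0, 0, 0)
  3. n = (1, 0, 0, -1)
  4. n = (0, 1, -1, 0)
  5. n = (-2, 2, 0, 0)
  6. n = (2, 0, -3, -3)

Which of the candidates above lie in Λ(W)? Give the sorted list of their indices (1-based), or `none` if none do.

1, 2, 3, 6

With ζ = e^{iπ/4} the internal vectors are ζ^0,ζ^3,ζ^6,ζ^9.
candidate 1: n = (-1, 0, 1, 0) → π⊥ ≈ (-1.000000, -1.000000); max(|x|,|y|,|x±y|/√2) = 1.414214 ≤ 1.5 ⇒ ∈ W
candidate 2: n = (-1, 0, 0, 0) → π⊥ ≈ (-1.000000, +0.000000); max(|x|,|y|,|x±y|/√2) = 1.000000 ≤ 1.5 ⇒ ∈ W
candidate 3: n = (1, 0, 0, -1) → π⊥ ≈ (+0.292893, -0.707107); max(|x|,|y|,|x±y|/√2) = 0.707107 ≤ 1.5 ⇒ ∈ W
candidate 4: n = (0, 1, -1, 0) → π⊥ ≈ (-0.707107, +1.707107); max(|x|,|y|,|x±y|/√2) = 1.707107 > 1.5 ⇒ ∉ W
candidate 5: n = (-2, 2, 0, 0) → π⊥ ≈ (-3.414214, +1.414214); max(|x|,|y|,|x±y|/√2) = 3.414214 > 1.5 ⇒ ∉ W
candidate 6: n = (2, 0, -3, -3) → π⊥ ≈ (-0.121320, +0.878680); max(|x|,|y|,|x±y|/√2) = 0.878680 ≤ 1.5 ⇒ ∈ W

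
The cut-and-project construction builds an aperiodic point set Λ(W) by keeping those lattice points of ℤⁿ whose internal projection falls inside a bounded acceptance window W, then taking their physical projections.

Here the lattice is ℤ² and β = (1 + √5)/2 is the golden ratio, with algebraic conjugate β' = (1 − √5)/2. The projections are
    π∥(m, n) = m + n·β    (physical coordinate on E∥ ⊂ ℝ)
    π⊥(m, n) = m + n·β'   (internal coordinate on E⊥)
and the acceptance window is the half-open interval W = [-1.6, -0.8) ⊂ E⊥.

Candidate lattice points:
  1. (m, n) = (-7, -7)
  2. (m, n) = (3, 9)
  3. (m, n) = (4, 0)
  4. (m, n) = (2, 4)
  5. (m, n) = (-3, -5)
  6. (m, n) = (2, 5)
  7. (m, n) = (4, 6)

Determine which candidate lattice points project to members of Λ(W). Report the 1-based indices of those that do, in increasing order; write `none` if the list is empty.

6

Compute β' = (1−√5)/2 = -0.618034, so π⊥(m,n) = m -0.618034·n.
[1] lift (-7,-7): star map gives -2.673762; window check -1.6 ≤ -2.673762 < -0.8 is false → out
[2] lift (3,9): star map gives -2.562306; window check -1.6 ≤ -2.562306 < -0.8 is false → out
[3] lift (4,0): star map gives 4.000000; window check -1.6 ≤ 4.000000 < -0.8 is false → out
[4] lift (2,4): star map gives -0.472136; window check -1.6 ≤ -0.472136 < -0.8 is false → out
[5] lift (-3,-5): star map gives 0.090170; window check -1.6 ≤ 0.090170 < -0.8 is false → out
[6] lift (2,5): star map gives -1.090170; window check -1.6 ≤ -1.090170 < -0.8 is true → IN Λ
[7] lift (4,6): star map gives 0.291796; window check -1.6 ≤ 0.291796 < -0.8 is false → out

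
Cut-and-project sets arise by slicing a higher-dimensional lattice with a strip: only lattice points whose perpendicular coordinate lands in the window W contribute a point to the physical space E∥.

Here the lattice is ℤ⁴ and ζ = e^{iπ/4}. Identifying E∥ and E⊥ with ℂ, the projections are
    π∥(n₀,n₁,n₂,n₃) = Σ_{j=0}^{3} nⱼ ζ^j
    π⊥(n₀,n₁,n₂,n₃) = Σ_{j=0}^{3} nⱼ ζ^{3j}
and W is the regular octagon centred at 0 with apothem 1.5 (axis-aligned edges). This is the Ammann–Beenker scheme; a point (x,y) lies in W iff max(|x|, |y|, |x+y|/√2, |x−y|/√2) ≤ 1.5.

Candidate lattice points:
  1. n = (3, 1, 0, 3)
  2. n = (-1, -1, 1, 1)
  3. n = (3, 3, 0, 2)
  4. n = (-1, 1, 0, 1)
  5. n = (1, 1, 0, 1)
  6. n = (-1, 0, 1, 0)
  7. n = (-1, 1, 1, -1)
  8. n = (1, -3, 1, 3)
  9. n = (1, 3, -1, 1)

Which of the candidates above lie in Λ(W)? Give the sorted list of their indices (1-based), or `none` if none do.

2, 6

Internal map: ζ^{3j} for j=0..3 gives (1,0), (−√2/2,√2/2), (0,−1), (√2/2,√2/2).
#1 (3, 1, 0, 3): internal (4.41421, 2.82843); octagon support 5.12132 vs apothem 1.5 → ∉ W
#2 (-1, -1, 1, 1): internal (0.41421, -1.00000); octagon support 1.00000 vs apothem 1.5 → ∈ W
#3 (3, 3, 0, 2): internal (2.29289, 3.53553); octagon support 4.12132 vs apothem 1.5 → ∉ W
#4 (-1, 1, 0, 1): internal (-1.00000, 1.41421); octagon support 1.70711 vs apothem 1.5 → ∉ W
#5 (1, 1, 0, 1): internal (1.00000, 1.41421); octagon support 1.70711 vs apothem 1.5 → ∉ W
#6 (-1, 0, 1, 0): internal (-1.00000, -1.00000); octagon support 1.41421 vs apothem 1.5 → ∈ W
#7 (-1, 1, 1, -1): internal (-2.41421, -1.00000); octagon support 2.41421 vs apothem 1.5 → ∉ W
#8 (1, -3, 1, 3): internal (5.24264, -1.00000); octagon support 5.24264 vs apothem 1.5 → ∉ W
#9 (1, 3, -1, 1): internal (-0.41421, 3.82843); octagon support 3.82843 vs apothem 1.5 → ∉ W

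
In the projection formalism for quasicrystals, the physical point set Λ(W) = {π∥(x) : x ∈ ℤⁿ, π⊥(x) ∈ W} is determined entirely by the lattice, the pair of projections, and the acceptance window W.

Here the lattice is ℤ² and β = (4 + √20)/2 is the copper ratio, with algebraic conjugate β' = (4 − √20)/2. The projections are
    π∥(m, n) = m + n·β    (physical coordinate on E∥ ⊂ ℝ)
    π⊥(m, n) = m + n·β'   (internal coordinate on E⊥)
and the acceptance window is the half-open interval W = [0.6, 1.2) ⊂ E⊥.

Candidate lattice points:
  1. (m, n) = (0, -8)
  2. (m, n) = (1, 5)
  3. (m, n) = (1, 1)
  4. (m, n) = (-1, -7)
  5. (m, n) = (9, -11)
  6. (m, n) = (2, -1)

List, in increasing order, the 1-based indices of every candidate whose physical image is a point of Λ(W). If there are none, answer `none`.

3, 4

Numerically β ≈ 4.2361 and β' = −1/β ≈ -0.2361.
#1 (0,-8): internal coord 0 + (-8)·β' = +1.8885; +1.8885 ∉ [0.6, 1.2) → out
#2 (1,5): internal coord 1 + (5)·β' = -0.1803; -0.1803 ∉ [0.6, 1.2) → out
#3 (1,1): internal coord 1 + (1)·β' = +0.7639; +0.7639 ∈ [0.6, 1.2) → IN Λ
#4 (-1,-7): internal coord -1 + (-7)·β' = +0.6525; +0.6525 ∈ [0.6, 1.2) → IN Λ
#5 (9,-11): internal coord 9 + (-11)·β' = +11.5967; +11.5967 ∉ [0.6, 1.2) → out
#6 (2,-1): internal coord 2 + (-1)·β' = +2.2361; +2.2361 ∉ [0.6, 1.2) → out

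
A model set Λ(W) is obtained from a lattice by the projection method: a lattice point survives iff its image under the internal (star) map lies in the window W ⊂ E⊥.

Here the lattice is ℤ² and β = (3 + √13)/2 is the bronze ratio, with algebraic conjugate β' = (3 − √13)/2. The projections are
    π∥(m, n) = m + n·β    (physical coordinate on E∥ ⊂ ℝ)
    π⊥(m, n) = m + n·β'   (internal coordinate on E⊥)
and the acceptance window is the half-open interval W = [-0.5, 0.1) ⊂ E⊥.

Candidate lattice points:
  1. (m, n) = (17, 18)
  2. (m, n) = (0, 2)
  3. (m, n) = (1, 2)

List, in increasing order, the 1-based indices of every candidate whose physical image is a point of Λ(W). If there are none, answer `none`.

none

Compute β' = (3−√13)/2 = -0.3028, so π⊥(m,n) = m -0.3028·n.
#1 (17,18): internal coord 17 + (18)·β' = +11.5500; +11.5500 ∉ [-0.5, 0.1) → out
#2 (0,2): internal coord 0 + (2)·β' = -0.6056; -0.6056 ∉ [-0.5, 0.1) → out
#3 (1,2): internal coord 1 + (2)·β' = +0.3944; +0.3944 ∉ [-0.5, 0.1) → out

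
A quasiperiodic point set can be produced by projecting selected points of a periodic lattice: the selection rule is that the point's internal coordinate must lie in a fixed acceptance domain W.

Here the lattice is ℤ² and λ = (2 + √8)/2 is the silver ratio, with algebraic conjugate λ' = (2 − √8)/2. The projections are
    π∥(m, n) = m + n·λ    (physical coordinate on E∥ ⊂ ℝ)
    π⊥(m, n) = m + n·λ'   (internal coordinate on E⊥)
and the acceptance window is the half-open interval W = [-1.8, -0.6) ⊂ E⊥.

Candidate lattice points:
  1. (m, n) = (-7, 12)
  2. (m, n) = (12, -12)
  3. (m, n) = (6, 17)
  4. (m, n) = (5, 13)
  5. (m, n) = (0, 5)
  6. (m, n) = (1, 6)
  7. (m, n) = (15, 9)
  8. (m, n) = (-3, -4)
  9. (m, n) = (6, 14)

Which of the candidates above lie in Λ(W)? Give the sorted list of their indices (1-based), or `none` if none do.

Numerically λ ≈ 2.414214 and λ' = −1/λ ≈ -0.414214.
candidate 1: (m,n)=(-7,12) → π∥ = -7+12·λ ≈ 21.970563, π⊥ = -7+12·λ' ≈ -11.970563 ∉ [-1.8, -0.6) ⇒ out
candidate 2: (m,n)=(12,-12) → π∥ = 12-12·λ ≈ -16.970563, π⊥ = 12-12·λ' ≈ 16.970563 ∉ [-1.8, -0.6) ⇒ out
candidate 3: (m,n)=(6,17) → π∥ = 6+17·λ ≈ 47.041631, π⊥ = 6+17·λ' ≈ -1.041631 ∈ [-1.8, -0.6) ⇒ IN Λ
candidate 4: (m,n)=(5,13) → π∥ = 5+13·λ ≈ 36.384776, π⊥ = 5+13·λ' ≈ -0.384776 ∉ [-1.8, -0.6) ⇒ out
candidate 5: (m,n)=(0,5) → π∥ = 0+5·λ ≈ 12.071068, π⊥ = 0+5·λ' ≈ -2.071068 ∉ [-1.8, -0.6) ⇒ out
candidate 6: (m,n)=(1,6) → π∥ = 1+6·λ ≈ 15.485281, π⊥ = 1+6·λ' ≈ -1.485281 ∈ [-1.8, -0.6) ⇒ IN Λ
candidate 7: (m,n)=(15,9) → π∥ = 15+9·λ ≈ 36.727922, π⊥ = 15+9·λ' ≈ 11.272078 ∉ [-1.8, -0.6) ⇒ out
candidate 8: (m,n)=(-3,-4) → π∥ = -3-4·λ ≈ -12.656854, π⊥ = -3-4·λ' ≈ -1.343146 ∈ [-1.8, -0.6) ⇒ IN Λ
candidate 9: (m,n)=(6,14) → π∥ = 6+14·λ ≈ 39.798990, π⊥ = 6+14·λ' ≈ 0.201010 ∉ [-1.8, -0.6) ⇒ out

3, 6, 8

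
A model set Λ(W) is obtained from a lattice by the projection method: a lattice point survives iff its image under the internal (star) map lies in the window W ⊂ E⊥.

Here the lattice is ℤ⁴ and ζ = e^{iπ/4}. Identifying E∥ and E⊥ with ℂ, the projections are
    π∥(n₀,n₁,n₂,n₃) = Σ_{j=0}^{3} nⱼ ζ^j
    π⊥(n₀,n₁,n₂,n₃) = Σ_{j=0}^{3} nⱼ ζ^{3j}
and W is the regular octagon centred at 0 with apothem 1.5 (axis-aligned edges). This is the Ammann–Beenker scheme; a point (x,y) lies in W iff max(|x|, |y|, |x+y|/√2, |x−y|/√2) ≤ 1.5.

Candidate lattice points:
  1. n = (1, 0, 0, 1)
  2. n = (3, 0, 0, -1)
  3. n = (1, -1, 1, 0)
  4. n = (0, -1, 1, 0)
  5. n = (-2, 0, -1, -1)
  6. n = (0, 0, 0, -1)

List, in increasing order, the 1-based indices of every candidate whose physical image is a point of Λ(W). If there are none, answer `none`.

6

π⊥(n) = n₀ + n₁ζ³ + n₂ζ⁶ + n₃ζ⁹ where ζ = e^{iπ/4}.
#1 (1, 0, 0, 1): internal (1.7071, 0.7071); octagon support 1.7071 vs apothem 1.5 → ∉ W
#2 (3, 0, 0, -1): internal (2.2929, -0.7071); octagon support 2.2929 vs apothem 1.5 → ∉ W
#3 (1, -1, 1, 0): internal (1.7071, -1.7071); octagon support 2.4142 vs apothem 1.5 → ∉ W
#4 (0, -1, 1, 0): internal (0.7071, -1.7071); octagon support 1.7071 vs apothem 1.5 → ∉ W
#5 (-2, 0, -1, -1): internal (-2.7071, 0.2929); octagon support 2.7071 vs apothem 1.5 → ∉ W
#6 (0, 0, 0, -1): internal (-0.7071, -0.7071); octagon support 1.0000 vs apothem 1.5 → ∈ W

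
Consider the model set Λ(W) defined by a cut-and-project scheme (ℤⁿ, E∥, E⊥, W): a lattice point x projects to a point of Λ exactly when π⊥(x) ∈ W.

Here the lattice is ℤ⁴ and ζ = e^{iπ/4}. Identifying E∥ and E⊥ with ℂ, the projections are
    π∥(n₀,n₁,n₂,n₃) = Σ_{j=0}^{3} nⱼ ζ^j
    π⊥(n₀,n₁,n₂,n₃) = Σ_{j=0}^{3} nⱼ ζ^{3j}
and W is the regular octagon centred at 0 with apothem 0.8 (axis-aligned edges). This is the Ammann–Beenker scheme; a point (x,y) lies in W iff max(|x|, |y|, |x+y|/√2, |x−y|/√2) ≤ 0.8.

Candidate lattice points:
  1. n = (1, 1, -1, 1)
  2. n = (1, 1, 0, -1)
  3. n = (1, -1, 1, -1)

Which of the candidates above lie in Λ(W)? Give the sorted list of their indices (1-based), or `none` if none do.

2

With ζ = e^{iπ/4} the internal vectors are ζ^0,ζ^3,ζ^6,ζ^9.
#1 (1, 1, -1, 1): internal (1.000000, 2.414214); octagon support 2.414214 vs apothem 0.8 → ∉ W
#2 (1, 1, 0, -1): internal (-0.414214, 0.000000); octagon support 0.414214 vs apothem 0.8 → ∈ W
#3 (1, -1, 1, -1): internal (1.000000, -2.414214); octagon support 2.414214 vs apothem 0.8 → ∉ W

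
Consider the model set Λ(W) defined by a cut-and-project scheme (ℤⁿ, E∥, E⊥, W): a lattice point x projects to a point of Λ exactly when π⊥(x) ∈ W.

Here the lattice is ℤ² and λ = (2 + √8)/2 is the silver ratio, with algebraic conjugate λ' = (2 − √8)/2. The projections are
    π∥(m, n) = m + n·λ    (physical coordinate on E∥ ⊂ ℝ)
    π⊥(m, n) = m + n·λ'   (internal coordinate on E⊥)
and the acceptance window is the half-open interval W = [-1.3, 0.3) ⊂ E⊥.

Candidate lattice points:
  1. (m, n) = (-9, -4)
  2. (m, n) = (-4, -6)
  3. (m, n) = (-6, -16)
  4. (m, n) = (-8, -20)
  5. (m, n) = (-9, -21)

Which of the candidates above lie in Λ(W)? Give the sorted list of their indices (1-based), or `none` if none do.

λ' = (2−√8)/2 ≈ -0.41421.
[1] lift (-9,-4): star map gives -7.34315; window check -1.3 ≤ -7.34315 < 0.3 is false → out
[2] lift (-4,-6): star map gives -1.51472; window check -1.3 ≤ -1.51472 < 0.3 is false → out
[3] lift (-6,-16): star map gives 0.62742; window check -1.3 ≤ 0.62742 < 0.3 is false → out
[4] lift (-8,-20): star map gives 0.28427; window check -1.3 ≤ 0.28427 < 0.3 is true → IN Λ
[5] lift (-9,-21): star map gives -0.30152; window check -1.3 ≤ -0.30152 < 0.3 is true → IN Λ

4, 5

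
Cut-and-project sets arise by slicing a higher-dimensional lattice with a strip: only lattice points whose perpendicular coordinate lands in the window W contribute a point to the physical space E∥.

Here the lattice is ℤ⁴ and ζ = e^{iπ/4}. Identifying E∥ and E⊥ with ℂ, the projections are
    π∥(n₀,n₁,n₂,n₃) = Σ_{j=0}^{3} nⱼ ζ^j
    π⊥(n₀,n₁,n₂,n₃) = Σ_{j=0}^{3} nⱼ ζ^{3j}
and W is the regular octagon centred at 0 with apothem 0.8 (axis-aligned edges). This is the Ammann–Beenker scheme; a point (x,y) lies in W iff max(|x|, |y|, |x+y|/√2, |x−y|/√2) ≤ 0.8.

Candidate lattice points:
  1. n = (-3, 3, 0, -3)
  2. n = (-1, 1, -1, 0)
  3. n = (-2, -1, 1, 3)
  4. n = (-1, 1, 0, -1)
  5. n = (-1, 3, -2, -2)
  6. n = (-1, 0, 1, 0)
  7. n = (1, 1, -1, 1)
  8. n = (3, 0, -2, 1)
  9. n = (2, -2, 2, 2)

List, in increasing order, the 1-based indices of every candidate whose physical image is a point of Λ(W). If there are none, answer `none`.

Internal map: ζ^{3j} for j=0..3 gives (1,0), (−√2/2,√2/2), (0,−1), (√2/2,√2/2).
candidate 1: n = (-3, 3, 0, -3) → π⊥ ≈ (-7.24264, +0.00000); max(|x|,|y|,|x±y|/√2) = 7.24264 > 0.8 ⇒ ∉ W
candidate 2: n = (-1, 1, -1, 0) → π⊥ ≈ (-1.70711, +1.70711); max(|x|,|y|,|x±y|/√2) = 2.41421 > 0.8 ⇒ ∉ W
candidate 3: n = (-2, -1, 1, 3) → π⊥ ≈ (+0.82843, +0.41421); max(|x|,|y|,|x±y|/√2) = 0.87868 > 0.8 ⇒ ∉ W
candidate 4: n = (-1, 1, 0, -1) → π⊥ ≈ (-2.41421, +0.00000); max(|x|,|y|,|x±y|/√2) = 2.41421 > 0.8 ⇒ ∉ W
candidate 5: n = (-1, 3, -2, -2) → π⊥ ≈ (-4.53553, +2.70711); max(|x|,|y|,|x±y|/√2) = 5.12132 > 0.8 ⇒ ∉ W
candidate 6: n = (-1, 0, 1, 0) → π⊥ ≈ (-1.00000, -1.00000); max(|x|,|y|,|x±y|/√2) = 1.41421 > 0.8 ⇒ ∉ W
candidate 7: n = (1, 1, -1, 1) → π⊥ ≈ (+1.00000, +2.41421); max(|x|,|y|,|x±y|/√2) = 2.41421 > 0.8 ⇒ ∉ W
candidate 8: n = (3, 0, -2, 1) → π⊥ ≈ (+3.70711, +2.70711); max(|x|,|y|,|x±y|/√2) = 4.53553 > 0.8 ⇒ ∉ W
candidate 9: n = (2, -2, 2, 2) → π⊥ ≈ (+4.82843, -2.00000); max(|x|,|y|,|x±y|/√2) = 4.82843 > 0.8 ⇒ ∉ W

none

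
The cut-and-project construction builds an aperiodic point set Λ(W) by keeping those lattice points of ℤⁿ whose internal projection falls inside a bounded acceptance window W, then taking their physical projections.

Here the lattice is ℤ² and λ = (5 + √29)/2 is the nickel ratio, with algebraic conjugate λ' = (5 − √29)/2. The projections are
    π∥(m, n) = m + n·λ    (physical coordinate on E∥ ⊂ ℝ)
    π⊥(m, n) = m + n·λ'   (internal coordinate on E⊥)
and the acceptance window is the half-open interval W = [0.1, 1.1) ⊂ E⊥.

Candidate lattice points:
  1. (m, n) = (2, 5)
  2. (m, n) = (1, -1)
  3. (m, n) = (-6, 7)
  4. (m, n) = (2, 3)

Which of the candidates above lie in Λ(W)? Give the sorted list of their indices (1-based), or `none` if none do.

Numerically λ ≈ 5.192582 and λ' = −1/λ ≈ -0.192582.
#1 (2,5): internal coord 2 + (5)·λ' = +1.037088; +1.037088 ∈ [0.1, 1.1) → IN Λ
#2 (1,-1): internal coord 1 + (-1)·λ' = +1.192582; +1.192582 ∉ [0.1, 1.1) → out
#3 (-6,7): internal coord -6 + (7)·λ' = -7.348077; -7.348077 ∉ [0.1, 1.1) → out
#4 (2,3): internal coord 2 + (3)·λ' = +1.422253; +1.422253 ∉ [0.1, 1.1) → out

1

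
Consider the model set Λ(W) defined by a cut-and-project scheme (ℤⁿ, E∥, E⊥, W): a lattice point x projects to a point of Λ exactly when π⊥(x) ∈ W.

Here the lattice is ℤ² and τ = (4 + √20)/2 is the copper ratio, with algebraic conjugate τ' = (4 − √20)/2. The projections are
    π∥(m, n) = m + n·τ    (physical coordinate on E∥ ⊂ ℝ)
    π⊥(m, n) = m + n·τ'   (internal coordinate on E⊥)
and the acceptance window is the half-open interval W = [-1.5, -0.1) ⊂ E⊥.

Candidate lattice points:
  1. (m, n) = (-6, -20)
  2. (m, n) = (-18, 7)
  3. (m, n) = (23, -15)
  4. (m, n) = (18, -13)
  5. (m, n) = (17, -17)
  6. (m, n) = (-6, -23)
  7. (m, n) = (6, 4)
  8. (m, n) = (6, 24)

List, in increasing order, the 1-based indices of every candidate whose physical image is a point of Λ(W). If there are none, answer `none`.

1, 6

Compute τ' = (4−√20)/2 = -0.23607, so π⊥(m,n) = m -0.23607·n.
[1] lift (-6,-20): star map gives -1.27864; window check -1.5 ≤ -1.27864 < -0.1 is true → IN Λ
[2] lift (-18,7): star map gives -19.65248; window check -1.5 ≤ -19.65248 < -0.1 is false → out
[3] lift (23,-15): star map gives 26.54102; window check -1.5 ≤ 26.54102 < -0.1 is false → out
[4] lift (18,-13): star map gives 21.06888; window check -1.5 ≤ 21.06888 < -0.1 is false → out
[5] lift (17,-17): star map gives 21.01316; window check -1.5 ≤ 21.01316 < -0.1 is false → out
[6] lift (-6,-23): star map gives -0.57044; window check -1.5 ≤ -0.57044 < -0.1 is true → IN Λ
[7] lift (6,4): star map gives 5.05573; window check -1.5 ≤ 5.05573 < -0.1 is false → out
[8] lift (6,24): star map gives 0.33437; window check -1.5 ≤ 0.33437 < -0.1 is false → out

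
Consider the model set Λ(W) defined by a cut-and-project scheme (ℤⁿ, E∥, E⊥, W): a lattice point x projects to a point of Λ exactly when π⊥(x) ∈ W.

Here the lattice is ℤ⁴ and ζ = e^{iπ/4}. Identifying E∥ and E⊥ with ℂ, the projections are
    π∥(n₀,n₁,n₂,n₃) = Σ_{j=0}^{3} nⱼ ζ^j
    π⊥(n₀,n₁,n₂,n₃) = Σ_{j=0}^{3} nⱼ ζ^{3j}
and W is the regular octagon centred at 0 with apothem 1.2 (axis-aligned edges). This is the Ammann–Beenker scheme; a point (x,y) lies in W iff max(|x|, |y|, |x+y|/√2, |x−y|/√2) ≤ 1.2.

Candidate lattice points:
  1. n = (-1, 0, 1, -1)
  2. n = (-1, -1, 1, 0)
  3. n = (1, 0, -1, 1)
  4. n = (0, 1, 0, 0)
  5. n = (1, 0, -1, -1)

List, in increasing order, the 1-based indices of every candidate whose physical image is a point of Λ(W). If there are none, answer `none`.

Internal map: ζ^{3j} for j=0..3 gives (1,0), (−√2/2,√2/2), (0,−1), (√2/2,√2/2).
#1 (-1, 0, 1, -1): internal (-1.7071, -1.7071); octagon support 2.4142 vs apothem 1.2 → ∉ W
#2 (-1, -1, 1, 0): internal (-0.2929, -1.7071); octagon support 1.7071 vs apothem 1.2 → ∉ W
#3 (1, 0, -1, 1): internal (1.7071, 1.7071); octagon support 2.4142 vs apothem 1.2 → ∉ W
#4 (0, 1, 0, 0): internal (-0.7071, 0.7071); octagon support 1.0000 vs apothem 1.2 → ∈ W
#5 (1, 0, -1, -1): internal (0.2929, 0.2929); octagon support 0.4142 vs apothem 1.2 → ∈ W

4, 5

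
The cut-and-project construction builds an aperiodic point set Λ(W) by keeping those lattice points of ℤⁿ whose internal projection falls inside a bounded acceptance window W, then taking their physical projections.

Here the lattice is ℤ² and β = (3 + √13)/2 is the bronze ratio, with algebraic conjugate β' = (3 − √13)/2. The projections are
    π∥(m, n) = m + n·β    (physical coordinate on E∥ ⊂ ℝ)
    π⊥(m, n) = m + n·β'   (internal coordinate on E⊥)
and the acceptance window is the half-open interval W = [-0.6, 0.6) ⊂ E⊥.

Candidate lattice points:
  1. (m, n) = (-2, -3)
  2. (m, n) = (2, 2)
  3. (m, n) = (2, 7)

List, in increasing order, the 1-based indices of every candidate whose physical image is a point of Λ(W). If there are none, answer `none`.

3

β' = (3−√13)/2 ≈ -0.3028.
#1 (-2,-3): internal coord -2 + (-3)·β' = -1.0917; -1.0917 ∉ [-0.6, 0.6) → out
#2 (2,2): internal coord 2 + (2)·β' = +1.3944; +1.3944 ∉ [-0.6, 0.6) → out
#3 (2,7): internal coord 2 + (7)·β' = -0.1194; -0.1194 ∈ [-0.6, 0.6) → IN Λ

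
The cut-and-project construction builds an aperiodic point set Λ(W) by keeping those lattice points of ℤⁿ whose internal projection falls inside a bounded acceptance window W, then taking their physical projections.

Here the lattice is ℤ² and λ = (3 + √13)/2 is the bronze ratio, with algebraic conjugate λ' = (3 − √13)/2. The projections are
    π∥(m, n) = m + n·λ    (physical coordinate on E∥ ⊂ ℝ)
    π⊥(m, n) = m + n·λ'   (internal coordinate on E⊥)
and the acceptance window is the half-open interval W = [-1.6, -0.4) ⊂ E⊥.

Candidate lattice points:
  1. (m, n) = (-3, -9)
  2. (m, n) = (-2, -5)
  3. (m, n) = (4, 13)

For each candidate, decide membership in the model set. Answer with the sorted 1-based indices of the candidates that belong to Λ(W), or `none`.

λ' = (3−√13)/2 ≈ -0.3028.
#1 (-3,-9): internal coord -3 + (-9)·λ' = -0.2750; -0.2750 ∉ [-1.6, -0.4) → out
#2 (-2,-5): internal coord -2 + (-5)·λ' = -0.4861; -0.4861 ∈ [-1.6, -0.4) → IN Λ
#3 (4,13): internal coord 4 + (13)·λ' = +0.0639; +0.0639 ∉ [-1.6, -0.4) → out

2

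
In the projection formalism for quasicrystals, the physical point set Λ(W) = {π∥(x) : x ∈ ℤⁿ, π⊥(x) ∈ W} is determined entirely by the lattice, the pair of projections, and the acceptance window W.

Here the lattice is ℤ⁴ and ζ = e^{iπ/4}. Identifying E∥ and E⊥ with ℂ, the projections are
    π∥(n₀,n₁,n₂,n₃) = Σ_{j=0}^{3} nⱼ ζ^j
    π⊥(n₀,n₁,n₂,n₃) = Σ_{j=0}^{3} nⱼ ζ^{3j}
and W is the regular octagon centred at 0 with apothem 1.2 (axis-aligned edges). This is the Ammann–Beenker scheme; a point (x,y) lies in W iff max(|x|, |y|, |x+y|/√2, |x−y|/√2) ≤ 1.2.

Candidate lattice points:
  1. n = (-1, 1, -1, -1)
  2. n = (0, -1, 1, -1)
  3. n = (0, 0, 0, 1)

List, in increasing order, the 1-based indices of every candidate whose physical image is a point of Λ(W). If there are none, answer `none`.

With ζ = e^{iπ/4} the internal vectors are ζ^0,ζ^3,ζ^6,ζ^9.
#1 (-1, 1, -1, -1): internal (-2.4142, 1.0000); octagon support 2.4142 vs apothem 1.2 → ∉ W
#2 (0, -1, 1, -1): internal (0.0000, -2.4142); octagon support 2.4142 vs apothem 1.2 → ∉ W
#3 (0, 0, 0, 1): internal (0.7071, 0.7071); octagon support 1.0000 vs apothem 1.2 → ∈ W

3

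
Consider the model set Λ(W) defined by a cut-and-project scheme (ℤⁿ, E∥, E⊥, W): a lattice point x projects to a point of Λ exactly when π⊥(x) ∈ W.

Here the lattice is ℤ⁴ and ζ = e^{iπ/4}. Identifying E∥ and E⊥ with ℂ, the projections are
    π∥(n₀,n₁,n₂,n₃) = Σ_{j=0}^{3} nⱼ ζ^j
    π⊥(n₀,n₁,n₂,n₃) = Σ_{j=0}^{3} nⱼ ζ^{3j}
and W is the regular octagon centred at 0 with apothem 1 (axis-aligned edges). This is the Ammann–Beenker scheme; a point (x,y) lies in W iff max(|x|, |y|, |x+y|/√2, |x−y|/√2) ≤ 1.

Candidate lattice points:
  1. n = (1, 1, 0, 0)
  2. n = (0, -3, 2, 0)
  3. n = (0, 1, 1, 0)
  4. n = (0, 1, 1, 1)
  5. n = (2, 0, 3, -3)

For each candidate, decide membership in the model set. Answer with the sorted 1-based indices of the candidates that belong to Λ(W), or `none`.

Internal map: ζ^{3j} for j=0..3 gives (1,0), (−√2/2,√2/2), (0,−1), (√2/2,√2/2).
candidate 1: n = (1, 1, 0, 0) → π⊥ ≈ (+0.2929, +0.7071); max(|x|,|y|,|x±y|/√2) = 0.7071 ≤ 1 ⇒ ∈ W
candidate 2: n = (0, -3, 2, 0) → π⊥ ≈ (+2.1213, -4.1213); max(|x|,|y|,|x±y|/√2) = 4.4142 > 1 ⇒ ∉ W
candidate 3: n = (0, 1, 1, 0) → π⊥ ≈ (-0.7071, -0.2929); max(|x|,|y|,|x±y|/√2) = 0.7071 ≤ 1 ⇒ ∈ W
candidate 4: n = (0, 1, 1, 1) → π⊥ ≈ (+0.0000, +0.4142); max(|x|,|y|,|x±y|/√2) = 0.4142 ≤ 1 ⇒ ∈ W
candidate 5: n = (2, 0, 3, -3) → π⊥ ≈ (-0.1213, -5.1213); max(|x|,|y|,|x±y|/√2) = 5.1213 > 1 ⇒ ∉ W

1, 3, 4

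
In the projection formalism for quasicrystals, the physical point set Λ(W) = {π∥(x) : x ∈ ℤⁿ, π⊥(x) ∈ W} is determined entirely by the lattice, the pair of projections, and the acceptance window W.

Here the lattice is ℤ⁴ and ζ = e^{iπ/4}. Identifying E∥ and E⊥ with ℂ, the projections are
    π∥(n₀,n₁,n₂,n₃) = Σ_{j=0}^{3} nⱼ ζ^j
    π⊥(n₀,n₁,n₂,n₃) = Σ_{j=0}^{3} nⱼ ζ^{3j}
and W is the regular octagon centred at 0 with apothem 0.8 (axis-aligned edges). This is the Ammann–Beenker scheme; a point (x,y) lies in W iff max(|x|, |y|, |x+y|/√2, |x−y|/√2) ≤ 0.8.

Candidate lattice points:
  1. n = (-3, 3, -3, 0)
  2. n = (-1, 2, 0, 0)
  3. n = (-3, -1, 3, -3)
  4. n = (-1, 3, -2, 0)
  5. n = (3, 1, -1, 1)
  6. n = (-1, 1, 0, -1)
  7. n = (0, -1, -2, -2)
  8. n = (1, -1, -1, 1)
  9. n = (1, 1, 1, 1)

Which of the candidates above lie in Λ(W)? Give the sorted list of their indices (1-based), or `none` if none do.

7

With ζ = e^{iπ/4} the internal vectors are ζ^0,ζ^3,ζ^6,ζ^9.
#1 (-3, 3, -3, 0): internal (-5.1213, 5.1213); octagon support 7.2426 vs apothem 0.8 → ∉ W
#2 (-1, 2, 0, 0): internal (-2.4142, 1.4142); octagon support 2.7071 vs apothem 0.8 → ∉ W
#3 (-3, -1, 3, -3): internal (-4.4142, -5.8284); octagon support 7.2426 vs apothem 0.8 → ∉ W
#4 (-1, 3, -2, 0): internal (-3.1213, 4.1213); octagon support 5.1213 vs apothem 0.8 → ∉ W
#5 (3, 1, -1, 1): internal (3.0000, 2.4142); octagon support 3.8284 vs apothem 0.8 → ∉ W
#6 (-1, 1, 0, -1): internal (-2.4142, 0.0000); octagon support 2.4142 vs apothem 0.8 → ∉ W
#7 (0, -1, -2, -2): internal (-0.7071, -0.1213); octagon support 0.7071 vs apothem 0.8 → ∈ W
#8 (1, -1, -1, 1): internal (2.4142, 1.0000); octagon support 2.4142 vs apothem 0.8 → ∉ W
#9 (1, 1, 1, 1): internal (1.0000, 0.4142); octagon support 1.0000 vs apothem 0.8 → ∉ W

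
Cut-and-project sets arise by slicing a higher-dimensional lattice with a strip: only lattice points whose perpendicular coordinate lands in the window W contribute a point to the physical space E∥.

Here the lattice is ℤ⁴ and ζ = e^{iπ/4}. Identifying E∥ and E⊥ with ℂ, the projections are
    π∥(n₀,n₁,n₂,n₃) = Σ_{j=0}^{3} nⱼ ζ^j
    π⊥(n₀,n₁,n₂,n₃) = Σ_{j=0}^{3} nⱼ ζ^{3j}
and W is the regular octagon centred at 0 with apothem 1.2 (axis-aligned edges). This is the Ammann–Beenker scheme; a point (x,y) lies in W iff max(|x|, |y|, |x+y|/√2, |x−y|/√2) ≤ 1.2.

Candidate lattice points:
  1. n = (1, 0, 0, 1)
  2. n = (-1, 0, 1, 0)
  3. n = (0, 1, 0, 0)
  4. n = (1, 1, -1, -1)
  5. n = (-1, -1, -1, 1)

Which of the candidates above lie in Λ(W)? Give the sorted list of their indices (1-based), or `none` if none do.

3, 4, 5

π⊥(n) = n₀ + n₁ζ³ + n₂ζ⁶ + n₃ζ⁹ where ζ = e^{iπ/4}.
#1 (1, 0, 0, 1): internal (1.7071, 0.7071); octagon support 1.7071 vs apothem 1.2 → ∉ W
#2 (-1, 0, 1, 0): internal (-1.0000, -1.0000); octagon support 1.4142 vs apothem 1.2 → ∉ W
#3 (0, 1, 0, 0): internal (-0.7071, 0.7071); octagon support 1.0000 vs apothem 1.2 → ∈ W
#4 (1, 1, -1, -1): internal (-0.4142, 1.0000); octagon support 1.0000 vs apothem 1.2 → ∈ W
#5 (-1, -1, -1, 1): internal (0.4142, 1.0000); octagon support 1.0000 vs apothem 1.2 → ∈ W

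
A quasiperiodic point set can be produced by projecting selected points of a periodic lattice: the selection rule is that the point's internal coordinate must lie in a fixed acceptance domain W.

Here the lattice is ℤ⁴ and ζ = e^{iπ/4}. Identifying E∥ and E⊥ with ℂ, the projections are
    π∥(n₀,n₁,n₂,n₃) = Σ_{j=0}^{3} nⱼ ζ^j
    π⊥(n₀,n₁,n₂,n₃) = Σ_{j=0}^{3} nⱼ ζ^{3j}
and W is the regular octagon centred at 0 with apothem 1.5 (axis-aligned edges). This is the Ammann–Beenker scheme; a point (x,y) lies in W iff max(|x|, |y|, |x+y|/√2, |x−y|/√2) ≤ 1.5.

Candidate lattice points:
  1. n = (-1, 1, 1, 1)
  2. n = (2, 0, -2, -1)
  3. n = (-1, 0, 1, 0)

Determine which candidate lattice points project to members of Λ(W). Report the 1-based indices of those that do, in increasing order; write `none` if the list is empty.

1, 3

Internal map: ζ^{3j} for j=0..3 gives (1,0), (−√2/2,√2/2), (0,−1), (√2/2,√2/2).
candidate 1: n = (-1, 1, 1, 1) → π⊥ ≈ (-1.000000, +0.414214); max(|x|,|y|,|x±y|/√2) = 1.000000 ≤ 1.5 ⇒ ∈ W
candidate 2: n = (2, 0, -2, -1) → π⊥ ≈ (+1.292893, +1.292893); max(|x|,|y|,|x±y|/√2) = 1.828427 > 1.5 ⇒ ∉ W
candidate 3: n = (-1, 0, 1, 0) → π⊥ ≈ (-1.000000, -1.000000); max(|x|,|y|,|x±y|/√2) = 1.414214 ≤ 1.5 ⇒ ∈ W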